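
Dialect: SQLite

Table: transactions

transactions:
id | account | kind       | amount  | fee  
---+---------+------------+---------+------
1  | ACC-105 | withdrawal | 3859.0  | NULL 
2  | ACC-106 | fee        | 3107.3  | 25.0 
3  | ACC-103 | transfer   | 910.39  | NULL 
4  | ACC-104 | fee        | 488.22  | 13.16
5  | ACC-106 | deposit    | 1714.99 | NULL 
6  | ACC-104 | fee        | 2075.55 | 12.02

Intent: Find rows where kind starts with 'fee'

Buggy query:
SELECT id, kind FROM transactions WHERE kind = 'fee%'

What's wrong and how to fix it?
Bug: '=' compares the literal string including the % character; pattern matching needs LIKE

Fix: Use LIKE for wildcard pattern matching

Corrected query:
SELECT id, kind FROM transactions WHERE kind LIKE 'fee%'

Result:
id | kind
---+-----
2  | fee 
4  | fee 
6  | fee 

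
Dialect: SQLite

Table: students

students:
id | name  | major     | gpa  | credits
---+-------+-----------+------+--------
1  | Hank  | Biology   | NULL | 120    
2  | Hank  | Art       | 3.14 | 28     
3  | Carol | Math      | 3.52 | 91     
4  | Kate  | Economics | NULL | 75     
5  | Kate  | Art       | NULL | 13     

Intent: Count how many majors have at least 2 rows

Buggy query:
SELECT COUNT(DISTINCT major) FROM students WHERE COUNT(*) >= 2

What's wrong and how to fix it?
Bug: WHERE filters individual rows, not groups, so a group-level COUNT is invalid there

Fix: Use a subquery that GROUPs and filters with HAVING, then count its rows

Corrected query:
SELECT COUNT(*) FROM (SELECT major FROM students GROUP BY major HAVING COUNT(*) >= 2)

Result:
COUNT(*)
--------
1       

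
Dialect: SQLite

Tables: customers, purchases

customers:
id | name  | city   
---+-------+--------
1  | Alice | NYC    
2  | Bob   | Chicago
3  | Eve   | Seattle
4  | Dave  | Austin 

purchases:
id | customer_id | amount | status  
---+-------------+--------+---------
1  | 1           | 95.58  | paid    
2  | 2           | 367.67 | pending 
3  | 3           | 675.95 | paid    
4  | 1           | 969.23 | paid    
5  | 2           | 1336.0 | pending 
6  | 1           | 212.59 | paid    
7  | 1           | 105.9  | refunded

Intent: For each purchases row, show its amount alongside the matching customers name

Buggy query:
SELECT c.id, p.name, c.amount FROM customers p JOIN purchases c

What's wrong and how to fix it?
Bug: JOIN with no ON clause produces a cartesian product; every purchases row pairs with every customers row

Fix: Add ON c.customer_id = p.id to the JOIN

Corrected query:
SELECT c.id, p.name, c.amount FROM customers p JOIN purchases c ON c.customer_id = p.id

Result:
id | name  | amount
---+-------+-------
1  | Alice | 95.58 
2  | Bob   | 367.67
3  | Eve   | 675.95
4  | Alice | 969.23
5  | Bob   | 1336  
6  | Alice | 212.59
7  | Alice | 105.9 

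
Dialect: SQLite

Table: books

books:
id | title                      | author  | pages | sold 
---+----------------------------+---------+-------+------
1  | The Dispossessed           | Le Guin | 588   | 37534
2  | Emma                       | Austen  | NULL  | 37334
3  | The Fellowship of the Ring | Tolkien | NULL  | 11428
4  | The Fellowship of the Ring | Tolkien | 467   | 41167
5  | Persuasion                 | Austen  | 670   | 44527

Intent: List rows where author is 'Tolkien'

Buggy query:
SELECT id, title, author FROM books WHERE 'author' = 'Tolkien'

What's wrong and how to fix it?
Bug: Single quotes denote string literals in SQL; the column name is being compared as a constant string

Fix: Reference the column as author without single quotes

Corrected query:
SELECT id, title, author FROM books WHERE author = 'Tolkien'

Result:
id | title                      | author 
---+----------------------------+--------
3  | The Fellowship of the Ring | Tolkien
4  | The Fellowship of the Ring | Tolkien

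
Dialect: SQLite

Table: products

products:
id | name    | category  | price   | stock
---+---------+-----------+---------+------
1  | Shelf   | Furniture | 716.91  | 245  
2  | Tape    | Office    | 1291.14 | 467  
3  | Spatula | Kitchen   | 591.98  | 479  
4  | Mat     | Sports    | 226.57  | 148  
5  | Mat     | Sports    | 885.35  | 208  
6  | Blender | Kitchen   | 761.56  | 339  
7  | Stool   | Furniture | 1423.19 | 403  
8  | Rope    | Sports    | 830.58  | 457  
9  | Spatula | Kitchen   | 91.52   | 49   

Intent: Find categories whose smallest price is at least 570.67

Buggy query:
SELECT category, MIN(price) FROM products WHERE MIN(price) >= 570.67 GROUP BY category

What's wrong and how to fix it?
Bug: Aggregates like MIN are computed per group after WHERE runs

Fix: Replace WHERE with HAVING after the GROUP BY

Corrected query:
SELECT category, MIN(price) FROM products GROUP BY category HAVING MIN(price) >= 570.67

Result:
category  | MIN(price)
----------+-----------
Furniture | 716.91    
Office    | 1291.14   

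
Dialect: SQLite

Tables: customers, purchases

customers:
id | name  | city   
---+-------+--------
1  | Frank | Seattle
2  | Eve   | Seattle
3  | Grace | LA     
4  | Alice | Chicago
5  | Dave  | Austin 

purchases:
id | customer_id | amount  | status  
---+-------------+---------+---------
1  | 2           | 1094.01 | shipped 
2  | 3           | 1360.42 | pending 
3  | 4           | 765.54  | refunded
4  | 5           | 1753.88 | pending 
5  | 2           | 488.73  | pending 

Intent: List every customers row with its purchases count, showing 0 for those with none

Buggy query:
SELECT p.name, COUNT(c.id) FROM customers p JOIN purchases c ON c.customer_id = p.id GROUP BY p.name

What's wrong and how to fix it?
Bug: INNER JOIN drops customers rows that have no matching purchases rows

Fix: Switch to LEFT JOIN to retain unmatched parent rows

Corrected query:
SELECT p.name, COUNT(c.id) FROM customers p LEFT JOIN purchases c ON c.customer_id = p.id GROUP BY p.name

Result:
name  | COUNT(c.id)
------+------------
Alice | 1          
Dave  | 1          
Eve   | 2          
Frank | 0          
Grace | 1          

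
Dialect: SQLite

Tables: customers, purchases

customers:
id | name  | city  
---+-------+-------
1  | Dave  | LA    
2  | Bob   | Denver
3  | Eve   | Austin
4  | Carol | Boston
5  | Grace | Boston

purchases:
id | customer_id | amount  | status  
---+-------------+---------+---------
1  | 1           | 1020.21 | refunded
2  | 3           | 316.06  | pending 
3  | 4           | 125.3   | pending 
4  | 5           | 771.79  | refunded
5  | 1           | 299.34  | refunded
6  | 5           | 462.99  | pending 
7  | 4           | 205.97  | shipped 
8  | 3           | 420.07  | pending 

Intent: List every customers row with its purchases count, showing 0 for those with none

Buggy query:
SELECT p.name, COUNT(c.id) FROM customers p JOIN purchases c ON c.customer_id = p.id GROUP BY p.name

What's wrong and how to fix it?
Bug: INNER JOIN drops customers rows that have no matching purchases rows

Fix: Switch to LEFT JOIN to retain unmatched parent rows

Corrected query:
SELECT p.name, COUNT(c.id) FROM customers p LEFT JOIN purchases c ON c.customer_id = p.id GROUP BY p.name

Result:
name  | COUNT(c.id)
------+------------
Bob   | 0          
Carol | 2          
Dave  | 2          
Eve   | 2          
Grace | 2          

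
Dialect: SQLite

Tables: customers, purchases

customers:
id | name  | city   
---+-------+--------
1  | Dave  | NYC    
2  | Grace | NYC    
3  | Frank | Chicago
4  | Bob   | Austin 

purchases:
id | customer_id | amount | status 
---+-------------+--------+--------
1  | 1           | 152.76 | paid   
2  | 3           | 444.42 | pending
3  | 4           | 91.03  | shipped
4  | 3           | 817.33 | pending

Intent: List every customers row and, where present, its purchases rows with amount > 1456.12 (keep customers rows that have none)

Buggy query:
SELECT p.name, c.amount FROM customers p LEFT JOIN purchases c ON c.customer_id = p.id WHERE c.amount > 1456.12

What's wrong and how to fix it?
Bug: Filtering c.amount in WHERE discards the NULL rows produced by LEFT JOIN, turning it into an inner join

Fix: Move the right-table condition into the ON clause so unmatched parents are kept

Corrected query:
SELECT p.name, c.amount FROM customers p LEFT JOIN purchases c ON c.customer_id = p.id AND c.amount > 1456.12

Result:
name  | amount
------+-------
Dave  | NULL  
Grace | NULL  
Frank | NULL  
Bob   | NULL  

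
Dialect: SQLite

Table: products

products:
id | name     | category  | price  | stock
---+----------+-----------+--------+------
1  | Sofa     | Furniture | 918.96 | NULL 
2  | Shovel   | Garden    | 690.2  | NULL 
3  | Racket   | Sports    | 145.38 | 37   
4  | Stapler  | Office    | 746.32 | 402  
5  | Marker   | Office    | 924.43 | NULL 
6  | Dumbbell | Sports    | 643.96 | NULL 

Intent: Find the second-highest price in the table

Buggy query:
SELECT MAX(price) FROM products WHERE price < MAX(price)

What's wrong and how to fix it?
Bug: The inner MAX is an aggregate inside WHERE, which is not allowed

Fix: Put the inner MAX in a scalar subquery

Corrected query:
SELECT MAX(price) FROM products WHERE price < (SELECT MAX(price) FROM products)

Result:
MAX(price)
----------
918.96    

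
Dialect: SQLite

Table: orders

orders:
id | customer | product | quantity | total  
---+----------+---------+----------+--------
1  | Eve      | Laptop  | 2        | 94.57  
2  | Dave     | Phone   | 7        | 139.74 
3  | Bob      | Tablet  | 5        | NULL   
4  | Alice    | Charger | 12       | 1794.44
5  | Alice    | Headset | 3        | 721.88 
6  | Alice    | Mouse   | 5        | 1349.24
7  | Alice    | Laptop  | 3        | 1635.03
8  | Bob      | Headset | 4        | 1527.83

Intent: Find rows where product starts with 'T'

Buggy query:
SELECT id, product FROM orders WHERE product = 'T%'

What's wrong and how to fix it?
Bug: '=' compares the literal string including the % character; pattern matching needs LIKE

Fix: Replace '=' with LIKE so 'T%' is treated as a pattern

Corrected query:
SELECT id, product FROM orders WHERE product LIKE 'T%'

Result:
id | product
---+--------
3  | Tablet 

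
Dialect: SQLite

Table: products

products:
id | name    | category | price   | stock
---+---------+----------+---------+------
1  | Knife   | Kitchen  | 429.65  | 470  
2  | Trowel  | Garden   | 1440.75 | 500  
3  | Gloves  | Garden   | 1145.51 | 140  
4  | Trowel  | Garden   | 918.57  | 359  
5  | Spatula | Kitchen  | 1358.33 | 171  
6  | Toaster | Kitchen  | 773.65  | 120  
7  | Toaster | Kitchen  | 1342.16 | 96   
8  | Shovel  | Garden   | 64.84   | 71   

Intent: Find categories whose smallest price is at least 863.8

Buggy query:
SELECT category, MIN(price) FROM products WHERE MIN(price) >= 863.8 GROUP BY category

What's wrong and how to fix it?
Bug: MIN() in WHERE is a misuse of aggregate

Fix: Use HAVING for the per-group MIN condition

Corrected query:
SELECT category, MIN(price) FROM products GROUP BY category HAVING MIN(price) >= 863.8

Result:
(no rows)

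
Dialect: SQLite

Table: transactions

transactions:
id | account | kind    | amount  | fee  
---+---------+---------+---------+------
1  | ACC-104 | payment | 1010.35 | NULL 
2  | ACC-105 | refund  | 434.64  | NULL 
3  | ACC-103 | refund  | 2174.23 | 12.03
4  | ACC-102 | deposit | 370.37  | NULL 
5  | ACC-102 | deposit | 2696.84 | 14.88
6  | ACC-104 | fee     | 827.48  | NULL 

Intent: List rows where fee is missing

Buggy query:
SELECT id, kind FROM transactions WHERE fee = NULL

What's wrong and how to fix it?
Bug: '= NULL' is always unknown in SQL three-valued logic, so no rows match

Fix: Replace '= NULL' with 'IS NULL'

Corrected query:
SELECT id, kind FROM transactions WHERE fee IS NULL

Result:
id | kind   
---+--------
1  | payment
2  | refund 
4  | deposit
6  | fee    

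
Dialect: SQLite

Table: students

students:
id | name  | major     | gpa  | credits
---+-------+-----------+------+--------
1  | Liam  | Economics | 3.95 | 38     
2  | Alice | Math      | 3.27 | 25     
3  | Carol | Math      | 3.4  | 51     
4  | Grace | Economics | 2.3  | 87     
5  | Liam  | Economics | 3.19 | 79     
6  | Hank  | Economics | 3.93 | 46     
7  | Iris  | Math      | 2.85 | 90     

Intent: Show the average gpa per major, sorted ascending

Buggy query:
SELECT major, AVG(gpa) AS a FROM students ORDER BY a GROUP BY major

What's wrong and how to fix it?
Bug: GROUP BY must precede ORDER BY

Fix: Move ORDER BY to the end, after GROUP BY

Corrected query:
SELECT major, AVG(gpa) AS a FROM students GROUP BY major ORDER BY a

Result:
major     | a       
----------+---------
Math      | 3.173333
Economics | 3.3425  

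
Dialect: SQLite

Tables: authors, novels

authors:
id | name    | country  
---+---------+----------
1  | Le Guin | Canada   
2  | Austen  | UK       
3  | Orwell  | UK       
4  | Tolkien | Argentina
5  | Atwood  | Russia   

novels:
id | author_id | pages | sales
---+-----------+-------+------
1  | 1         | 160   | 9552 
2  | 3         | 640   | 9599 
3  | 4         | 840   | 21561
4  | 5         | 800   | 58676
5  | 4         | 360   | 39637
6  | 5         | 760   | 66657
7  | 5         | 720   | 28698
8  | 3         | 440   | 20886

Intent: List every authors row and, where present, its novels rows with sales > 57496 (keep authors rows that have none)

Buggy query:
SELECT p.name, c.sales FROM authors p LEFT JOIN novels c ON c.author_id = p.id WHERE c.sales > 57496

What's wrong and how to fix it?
Bug: A WHERE condition on the right-hand table after LEFT JOIN drops unmatched parents

Fix: Put 'c.sales > 57496' in the JOIN's ON clause instead of WHERE

Corrected query:
SELECT p.name, c.sales FROM authors p LEFT JOIN novels c ON c.author_id = p.id AND c.sales > 57496

Result:
name    | sales
--------+------
Le Guin | NULL 
Austen  | NULL 
Orwell  | NULL 
Tolkien | NULL 
Atwood  | 58676
Atwood  | 66657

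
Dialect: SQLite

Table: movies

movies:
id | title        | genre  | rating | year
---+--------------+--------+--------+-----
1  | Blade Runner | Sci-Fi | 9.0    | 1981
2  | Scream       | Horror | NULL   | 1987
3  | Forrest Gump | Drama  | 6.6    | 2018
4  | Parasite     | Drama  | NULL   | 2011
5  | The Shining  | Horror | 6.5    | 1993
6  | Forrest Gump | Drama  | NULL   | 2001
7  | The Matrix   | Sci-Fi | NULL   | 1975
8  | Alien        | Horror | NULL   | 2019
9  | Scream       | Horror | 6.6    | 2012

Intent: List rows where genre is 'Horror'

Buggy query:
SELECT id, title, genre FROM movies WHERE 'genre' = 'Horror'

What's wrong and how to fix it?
Bug: 'genre' in single quotes is a string literal, not the column; the comparison is literal-vs-literal and never true

Fix: Remove the quotes around the column name (or use double quotes for an identifier)

Corrected query:
SELECT id, title, genre FROM movies WHERE genre = 'Horror'

Result:
id | title       | genre 
---+-------------+-------
2  | Scream      | Horror
5  | The Shining | Horror
8  | Alien       | Horror
9  | Scream      | Horror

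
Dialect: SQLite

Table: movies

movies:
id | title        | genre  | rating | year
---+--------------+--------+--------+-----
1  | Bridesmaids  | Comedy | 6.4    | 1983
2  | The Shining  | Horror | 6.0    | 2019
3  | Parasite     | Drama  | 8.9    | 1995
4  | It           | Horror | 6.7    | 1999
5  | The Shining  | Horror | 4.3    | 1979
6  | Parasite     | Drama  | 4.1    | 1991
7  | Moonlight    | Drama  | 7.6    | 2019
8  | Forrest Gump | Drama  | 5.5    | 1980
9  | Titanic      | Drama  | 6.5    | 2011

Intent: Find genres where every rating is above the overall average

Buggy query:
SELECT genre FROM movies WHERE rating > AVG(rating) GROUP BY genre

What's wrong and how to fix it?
Bug: WHERE evaluates per row before aggregation, so AVG() is unavailable

Fix: Compute the overall average in a scalar subquery and compare each group's MIN against it in HAVING

Corrected query:
SELECT genre FROM movies GROUP BY genre HAVING MIN(rating) > (SELECT AVG(rating) FROM movies)

Result:
genre 
------
Comedy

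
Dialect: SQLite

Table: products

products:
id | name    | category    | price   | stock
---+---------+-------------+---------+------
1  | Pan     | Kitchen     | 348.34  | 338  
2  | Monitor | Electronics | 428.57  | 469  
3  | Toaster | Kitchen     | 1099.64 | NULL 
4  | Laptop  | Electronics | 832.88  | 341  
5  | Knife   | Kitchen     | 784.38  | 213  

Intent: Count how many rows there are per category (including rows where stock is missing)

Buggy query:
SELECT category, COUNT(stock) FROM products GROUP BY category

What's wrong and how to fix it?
Bug: COUNT(stock) skips NULLs, so groups with missing stock are undercounted

Fix: Use COUNT(*) to count all rows regardless of NULL

Corrected query:
SELECT category, COUNT(*) FROM products GROUP BY category

Result:
category    | COUNT(*)
------------+---------
Electronics | 2       
Kitchen     | 3       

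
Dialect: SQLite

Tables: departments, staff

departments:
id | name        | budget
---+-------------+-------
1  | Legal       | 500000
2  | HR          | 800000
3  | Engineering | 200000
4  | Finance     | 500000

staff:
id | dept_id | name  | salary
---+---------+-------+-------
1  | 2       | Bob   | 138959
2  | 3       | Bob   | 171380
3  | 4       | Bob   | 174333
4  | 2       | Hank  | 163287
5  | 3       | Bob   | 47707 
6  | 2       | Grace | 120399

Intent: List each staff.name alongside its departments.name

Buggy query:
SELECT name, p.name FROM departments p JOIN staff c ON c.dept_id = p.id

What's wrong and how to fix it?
Bug: Both tables have a 'name' column; the unqualified reference is ambiguous

Fix: Prefix ambiguous columns with the table alias

Corrected query:
SELECT c.name, p.name FROM departments p JOIN staff c ON c.dept_id = p.id

Result:
name  | name       
------+------------
Bob   | HR         
Bob   | Engineering
Bob   | Finance    
Hank  | HR         
Bob   | Engineering
Grace | HR         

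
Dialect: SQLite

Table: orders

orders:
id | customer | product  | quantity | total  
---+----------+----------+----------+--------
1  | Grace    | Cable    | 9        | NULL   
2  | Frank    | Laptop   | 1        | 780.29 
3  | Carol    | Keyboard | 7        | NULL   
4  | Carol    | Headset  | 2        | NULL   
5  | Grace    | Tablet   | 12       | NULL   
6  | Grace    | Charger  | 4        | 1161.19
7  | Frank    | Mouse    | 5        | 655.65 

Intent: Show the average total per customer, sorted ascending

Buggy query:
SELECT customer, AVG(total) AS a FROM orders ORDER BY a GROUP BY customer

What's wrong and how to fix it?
Bug: ORDER BY appears before GROUP BY; SQL clause order requires GROUP BY first

Fix: Move ORDER BY to the end, after GROUP BY

Corrected query:
SELECT customer, AVG(total) AS a FROM orders GROUP BY customer ORDER BY a

Result:
customer | a      
---------+--------
Carol    | NULL   
Frank    | 717.97 
Grace    | 1161.19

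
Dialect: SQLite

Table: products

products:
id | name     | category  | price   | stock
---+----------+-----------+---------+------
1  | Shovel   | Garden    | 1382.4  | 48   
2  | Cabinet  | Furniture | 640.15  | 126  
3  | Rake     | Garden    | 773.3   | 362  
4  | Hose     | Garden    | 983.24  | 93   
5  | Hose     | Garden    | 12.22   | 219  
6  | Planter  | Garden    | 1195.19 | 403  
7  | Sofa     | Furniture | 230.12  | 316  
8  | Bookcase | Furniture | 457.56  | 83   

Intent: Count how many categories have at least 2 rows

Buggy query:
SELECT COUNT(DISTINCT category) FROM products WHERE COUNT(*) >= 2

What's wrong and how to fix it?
Bug: COUNT(*) cannot appear in WHERE; the per-group count doesn't exist yet

Fix: Use a subquery that GROUPs and filters with HAVING, then count its rows

Corrected query:
SELECT COUNT(*) FROM (SELECT category FROM products GROUP BY category HAVING COUNT(*) >= 2)

Result:
COUNT(*)
--------
2       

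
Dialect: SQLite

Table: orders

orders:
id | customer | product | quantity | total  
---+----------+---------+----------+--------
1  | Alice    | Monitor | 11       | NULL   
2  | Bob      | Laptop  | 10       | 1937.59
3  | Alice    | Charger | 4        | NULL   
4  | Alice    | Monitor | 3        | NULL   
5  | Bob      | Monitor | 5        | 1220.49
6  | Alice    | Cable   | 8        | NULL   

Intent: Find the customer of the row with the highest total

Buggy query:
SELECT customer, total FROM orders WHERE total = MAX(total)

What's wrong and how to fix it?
Bug: WHERE is evaluated per row; an aggregate over the whole table isn't defined there

Fix: Use a subquery: WHERE total = (SELECT MAX(total) FROM orders)

Corrected query:
SELECT customer, total FROM orders WHERE total = (SELECT MAX(total) FROM orders)

Result:
customer | total  
---------+--------
Bob      | 1937.59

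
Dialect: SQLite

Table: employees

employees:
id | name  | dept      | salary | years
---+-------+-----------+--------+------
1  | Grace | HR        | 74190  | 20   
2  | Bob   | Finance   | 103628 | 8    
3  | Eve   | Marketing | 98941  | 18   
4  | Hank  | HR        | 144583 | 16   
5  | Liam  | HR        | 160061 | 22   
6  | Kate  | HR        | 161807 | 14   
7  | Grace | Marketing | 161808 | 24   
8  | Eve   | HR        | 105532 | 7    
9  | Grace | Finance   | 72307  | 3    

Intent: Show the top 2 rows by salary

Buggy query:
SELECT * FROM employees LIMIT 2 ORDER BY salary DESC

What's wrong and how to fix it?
Bug: ORDER BY cannot follow LIMIT; LIMIT is the final clause

Fix: Swap the clauses: ORDER BY first, then LIMIT

Corrected query:
SELECT * FROM employees ORDER BY salary DESC LIMIT 2

Result:
id | name  | dept      | salary | years
---+-------+-----------+--------+------
7  | Grace | Marketing | 161808 | 24   
6  | Kate  | HR        | 161807 | 14   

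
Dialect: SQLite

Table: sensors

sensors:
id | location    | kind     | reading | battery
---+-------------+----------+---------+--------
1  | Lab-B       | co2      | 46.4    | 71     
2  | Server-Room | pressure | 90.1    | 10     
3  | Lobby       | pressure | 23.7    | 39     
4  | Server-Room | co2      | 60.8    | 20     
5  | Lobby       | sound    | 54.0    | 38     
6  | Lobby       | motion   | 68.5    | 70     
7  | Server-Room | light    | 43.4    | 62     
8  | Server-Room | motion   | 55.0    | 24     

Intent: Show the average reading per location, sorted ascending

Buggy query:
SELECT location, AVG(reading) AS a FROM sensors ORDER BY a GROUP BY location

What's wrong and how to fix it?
Bug: GROUP BY must precede ORDER BY

Fix: Reorder: SELECT … FROM … GROUP BY … ORDER BY …

Corrected query:
SELECT location, AVG(reading) AS a FROM sensors GROUP BY location ORDER BY a

Result:
location    | a        
------------+----------
Lab-B       | 46.4     
Lobby       | 48.733333
Server-Room | 62.325   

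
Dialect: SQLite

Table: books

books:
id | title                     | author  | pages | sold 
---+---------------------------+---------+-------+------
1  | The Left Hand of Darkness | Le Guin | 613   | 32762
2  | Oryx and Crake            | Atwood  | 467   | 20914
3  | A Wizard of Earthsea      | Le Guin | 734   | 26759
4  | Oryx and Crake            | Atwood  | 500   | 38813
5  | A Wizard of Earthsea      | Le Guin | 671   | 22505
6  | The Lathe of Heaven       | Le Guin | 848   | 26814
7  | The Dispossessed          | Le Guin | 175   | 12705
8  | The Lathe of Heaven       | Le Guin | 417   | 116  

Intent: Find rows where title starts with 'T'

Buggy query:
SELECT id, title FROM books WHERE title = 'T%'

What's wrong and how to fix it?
Bug: Wildcards only work with LIKE; '=' treats '%' as a literal character

Fix: Replace '=' with LIKE so 'T%' is treated as a pattern

Corrected query:
SELECT id, title FROM books WHERE title LIKE 'T%'

Result:
id | title                    
---+--------------------------
1  | The Left Hand of Darkness
6  | The Lathe of Heaven      
7  | The Dispossessed         
8  | The Lathe of Heaven      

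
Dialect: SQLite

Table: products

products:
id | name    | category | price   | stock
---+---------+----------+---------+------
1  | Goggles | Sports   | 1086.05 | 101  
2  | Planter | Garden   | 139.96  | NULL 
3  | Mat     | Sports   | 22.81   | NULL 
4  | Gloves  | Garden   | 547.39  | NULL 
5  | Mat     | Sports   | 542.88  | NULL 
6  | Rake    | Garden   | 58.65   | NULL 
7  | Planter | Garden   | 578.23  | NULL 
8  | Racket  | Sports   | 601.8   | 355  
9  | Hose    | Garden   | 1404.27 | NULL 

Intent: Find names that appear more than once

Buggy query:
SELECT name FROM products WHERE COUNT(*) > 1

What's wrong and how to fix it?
Bug: WHERE can't reference COUNT(*); aggregates are computed after WHERE

Fix: Group first, then use HAVING for the count condition

Corrected query:
SELECT name FROM products GROUP BY name HAVING COUNT(*) > 1

Result:
name   
-------
Mat    
Planter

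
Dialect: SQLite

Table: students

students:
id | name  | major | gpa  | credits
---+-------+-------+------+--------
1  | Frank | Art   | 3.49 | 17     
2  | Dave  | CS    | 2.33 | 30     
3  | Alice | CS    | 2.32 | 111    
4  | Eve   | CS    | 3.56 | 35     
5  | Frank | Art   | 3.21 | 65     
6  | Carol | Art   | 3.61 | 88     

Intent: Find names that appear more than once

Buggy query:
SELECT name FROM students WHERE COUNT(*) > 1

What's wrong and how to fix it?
Bug: WHERE can't reference COUNT(*); aggregates are computed after WHERE

Fix: GROUP BY name, then filter groups with HAVING COUNT(*) > 1

Corrected query:
SELECT name FROM students GROUP BY name HAVING COUNT(*) > 1

Result:
name 
-----
Frank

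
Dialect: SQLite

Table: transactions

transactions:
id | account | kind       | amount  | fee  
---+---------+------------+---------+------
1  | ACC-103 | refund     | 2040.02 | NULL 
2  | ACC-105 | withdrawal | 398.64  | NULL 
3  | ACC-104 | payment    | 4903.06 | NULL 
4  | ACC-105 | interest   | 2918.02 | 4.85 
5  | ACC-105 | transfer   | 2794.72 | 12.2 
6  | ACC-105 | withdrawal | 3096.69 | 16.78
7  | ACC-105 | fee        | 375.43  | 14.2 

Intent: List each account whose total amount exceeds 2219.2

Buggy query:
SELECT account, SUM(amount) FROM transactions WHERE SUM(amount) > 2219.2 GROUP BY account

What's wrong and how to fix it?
Bug: SUM(amount) is an aggregate, but WHERE filters rows before aggregation

Fix: Use HAVING (which filters groups after aggregation) instead of WHERE

Corrected query:
SELECT account, SUM(amount) FROM transactions GROUP BY account HAVING SUM(amount) > 2219.2

Result:
account | SUM(amount)
--------+------------
ACC-104 | 4903.06    
ACC-105 | 9583.5     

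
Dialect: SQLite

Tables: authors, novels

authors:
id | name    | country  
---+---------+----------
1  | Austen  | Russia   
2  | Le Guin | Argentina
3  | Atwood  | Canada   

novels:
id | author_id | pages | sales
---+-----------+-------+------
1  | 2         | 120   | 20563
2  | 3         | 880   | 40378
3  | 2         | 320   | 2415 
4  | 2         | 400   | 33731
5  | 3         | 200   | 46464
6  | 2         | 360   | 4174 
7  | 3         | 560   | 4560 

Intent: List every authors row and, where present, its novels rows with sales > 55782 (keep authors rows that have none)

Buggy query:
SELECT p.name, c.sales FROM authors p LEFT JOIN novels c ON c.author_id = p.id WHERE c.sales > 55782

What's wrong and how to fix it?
Bug: Filtering c.sales in WHERE discards the NULL rows produced by LEFT JOIN, turning it into an inner join

Fix: Put 'c.sales > 55782' in the JOIN's ON clause instead of WHERE

Corrected query:
SELECT p.name, c.sales FROM authors p LEFT JOIN novels c ON c.author_id = p.id AND c.sales > 55782

Result:
name    | sales
--------+------
Austen  | NULL 
Le Guin | NULL 
Atwood  | NULL 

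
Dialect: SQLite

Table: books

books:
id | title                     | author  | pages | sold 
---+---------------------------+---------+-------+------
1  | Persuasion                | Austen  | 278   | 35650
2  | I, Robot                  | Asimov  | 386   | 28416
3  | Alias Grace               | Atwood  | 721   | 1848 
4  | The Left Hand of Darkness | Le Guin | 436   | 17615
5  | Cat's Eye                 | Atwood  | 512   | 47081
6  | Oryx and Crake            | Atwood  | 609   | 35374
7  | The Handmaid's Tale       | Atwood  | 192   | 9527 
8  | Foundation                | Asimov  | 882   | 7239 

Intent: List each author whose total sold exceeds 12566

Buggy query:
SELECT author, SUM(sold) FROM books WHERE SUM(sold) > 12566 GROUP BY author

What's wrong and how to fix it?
Bug: WHERE runs before GROUP BY, so aggregates aren't available there

Fix: Use HAVING (which filters groups after aggregation) instead of WHERE

Corrected query:
SELECT author, SUM(sold) FROM books GROUP BY author HAVING SUM(sold) > 12566

Result:
author  | SUM(sold)
--------+----------
Asimov  | 35655    
Atwood  | 93830    
Austen  | 35650    
Le Guin | 17615    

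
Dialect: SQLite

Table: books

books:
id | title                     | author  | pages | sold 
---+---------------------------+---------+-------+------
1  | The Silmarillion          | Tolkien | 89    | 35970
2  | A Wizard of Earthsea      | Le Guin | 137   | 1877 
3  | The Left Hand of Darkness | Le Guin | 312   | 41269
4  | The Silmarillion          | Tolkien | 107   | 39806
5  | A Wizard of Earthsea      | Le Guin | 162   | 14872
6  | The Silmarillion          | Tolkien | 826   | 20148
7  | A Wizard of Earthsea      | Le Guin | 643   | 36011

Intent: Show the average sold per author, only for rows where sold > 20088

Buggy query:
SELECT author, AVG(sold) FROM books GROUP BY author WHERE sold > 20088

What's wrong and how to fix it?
Bug: Row-level WHERE must come before GROUP BY in the clause order

Fix: Place WHERE between FROM and GROUP BY

Corrected query:
SELECT author, AVG(sold) FROM books WHERE sold > 20088 GROUP BY author

Result:
author  | AVG(sold)   
--------+-------------
Le Guin | 38640       
Tolkien | 31974.666667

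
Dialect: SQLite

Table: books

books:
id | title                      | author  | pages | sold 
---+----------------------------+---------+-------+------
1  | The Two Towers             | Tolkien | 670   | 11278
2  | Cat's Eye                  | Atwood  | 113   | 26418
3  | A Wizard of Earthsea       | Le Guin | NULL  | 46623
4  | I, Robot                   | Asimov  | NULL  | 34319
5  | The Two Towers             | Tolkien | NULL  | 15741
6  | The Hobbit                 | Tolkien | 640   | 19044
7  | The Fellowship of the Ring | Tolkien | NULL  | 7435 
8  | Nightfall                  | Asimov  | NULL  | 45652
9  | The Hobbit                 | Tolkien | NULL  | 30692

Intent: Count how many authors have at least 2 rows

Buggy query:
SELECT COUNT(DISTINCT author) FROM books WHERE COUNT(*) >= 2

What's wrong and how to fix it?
Bug: COUNT(*) cannot appear in WHERE; the per-group count doesn't exist yet

Fix: Use a subquery that GROUPs and filters with HAVING, then count its rows

Corrected query:
SELECT COUNT(*) FROM (SELECT author FROM books GROUP BY author HAVING COUNT(*) >= 2)

Result:
COUNT(*)
--------
2       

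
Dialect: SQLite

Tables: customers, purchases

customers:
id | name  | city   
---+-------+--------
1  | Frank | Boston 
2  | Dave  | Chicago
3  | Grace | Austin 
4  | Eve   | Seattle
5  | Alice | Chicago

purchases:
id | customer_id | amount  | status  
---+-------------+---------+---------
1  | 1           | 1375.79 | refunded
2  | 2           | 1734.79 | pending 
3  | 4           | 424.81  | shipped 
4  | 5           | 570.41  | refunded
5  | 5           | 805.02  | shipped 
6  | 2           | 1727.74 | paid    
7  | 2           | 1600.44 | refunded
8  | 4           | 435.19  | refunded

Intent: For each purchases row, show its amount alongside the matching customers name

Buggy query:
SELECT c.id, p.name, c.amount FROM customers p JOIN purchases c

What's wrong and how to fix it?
Bug: JOIN with no ON clause produces a cartesian product; every purchases row pairs with every customers row

Fix: Add ON c.customer_id = p.id to the JOIN

Corrected query:
SELECT c.id, p.name, c.amount FROM customers p JOIN purchases c ON c.customer_id = p.id

Result:
id | name  | amount 
---+-------+--------
1  | Frank | 1375.79
2  | Dave  | 1734.79
3  | Eve   | 424.81 
4  | Alice | 570.41 
5  | Alice | 805.02 
6  | Dave  | 1727.74
7  | Dave  | 1600.44
8  | Eve   | 435.19 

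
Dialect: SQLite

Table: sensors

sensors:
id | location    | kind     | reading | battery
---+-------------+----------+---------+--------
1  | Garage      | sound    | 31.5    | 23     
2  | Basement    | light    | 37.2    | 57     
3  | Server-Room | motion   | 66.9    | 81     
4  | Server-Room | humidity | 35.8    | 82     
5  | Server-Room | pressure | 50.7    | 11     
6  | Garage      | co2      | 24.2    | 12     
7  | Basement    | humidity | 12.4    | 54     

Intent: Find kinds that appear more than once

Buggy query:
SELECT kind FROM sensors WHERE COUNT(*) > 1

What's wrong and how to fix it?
Bug: WHERE can't reference COUNT(*); aggregates are computed after WHERE

Fix: GROUP BY kind, then filter groups with HAVING COUNT(*) > 1

Corrected query:
SELECT kind FROM sensors GROUP BY kind HAVING COUNT(*) > 1

Result:
kind    
--------
humidity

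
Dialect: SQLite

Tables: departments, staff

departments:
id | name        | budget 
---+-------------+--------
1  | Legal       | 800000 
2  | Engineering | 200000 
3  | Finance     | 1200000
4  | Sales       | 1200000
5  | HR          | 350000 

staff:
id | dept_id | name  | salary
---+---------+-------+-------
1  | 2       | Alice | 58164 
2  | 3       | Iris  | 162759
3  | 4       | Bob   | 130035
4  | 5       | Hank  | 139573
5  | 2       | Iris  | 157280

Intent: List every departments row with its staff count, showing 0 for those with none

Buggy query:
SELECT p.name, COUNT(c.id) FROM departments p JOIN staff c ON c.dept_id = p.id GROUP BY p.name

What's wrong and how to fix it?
Bug: An inner join excludes parents with zero children

Fix: Use LEFT JOIN so parents without children still appear (COUNT(c.id) gives 0)

Corrected query:
SELECT p.name, COUNT(c.id) FROM departments p LEFT JOIN staff c ON c.dept_id = p.id GROUP BY p.name

Result:
name        | COUNT(c.id)
------------+------------
Engineering | 2          
Finance     | 1          
HR          | 1          
Legal       | 0          
Sales       | 1          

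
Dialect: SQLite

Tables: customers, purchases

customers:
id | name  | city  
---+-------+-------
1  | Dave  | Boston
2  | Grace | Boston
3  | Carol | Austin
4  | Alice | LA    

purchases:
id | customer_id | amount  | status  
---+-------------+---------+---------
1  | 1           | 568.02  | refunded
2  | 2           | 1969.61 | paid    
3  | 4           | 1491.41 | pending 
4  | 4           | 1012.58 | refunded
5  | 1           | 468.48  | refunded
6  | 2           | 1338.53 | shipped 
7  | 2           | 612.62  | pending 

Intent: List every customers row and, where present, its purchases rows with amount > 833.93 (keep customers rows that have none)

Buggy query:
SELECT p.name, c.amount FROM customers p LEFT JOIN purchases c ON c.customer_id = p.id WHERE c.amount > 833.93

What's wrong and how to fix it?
Bug: Filtering c.amount in WHERE discards the NULL rows produced by LEFT JOIN, turning it into an inner join

Fix: Move the right-table condition into the ON clause so unmatched parents are kept

Corrected query:
SELECT p.name, c.amount FROM customers p LEFT JOIN purchases c ON c.customer_id = p.id AND c.amount > 833.93

Result:
name  | amount 
------+--------
Dave  | NULL   
Grace | 1338.53
Grace | 1969.61
Carol | NULL   
Alice | 1012.58
Alice | 1491.41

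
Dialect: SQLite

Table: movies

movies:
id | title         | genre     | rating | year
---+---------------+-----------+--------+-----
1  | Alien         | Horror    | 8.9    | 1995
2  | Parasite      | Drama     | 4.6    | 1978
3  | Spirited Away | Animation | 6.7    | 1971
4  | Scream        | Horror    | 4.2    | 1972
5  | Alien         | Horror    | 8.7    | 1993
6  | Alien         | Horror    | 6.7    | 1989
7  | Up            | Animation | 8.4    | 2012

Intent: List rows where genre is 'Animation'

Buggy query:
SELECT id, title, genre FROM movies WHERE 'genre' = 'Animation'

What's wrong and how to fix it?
Bug: Single quotes denote string literals in SQL; the column name is being compared as a constant string

Fix: Remove the quotes around the column name (or use double quotes for an identifier)

Corrected query:
SELECT id, title, genre FROM movies WHERE genre = 'Animation'

Result:
id | title         | genre    
---+---------------+----------
3  | Spirited Away | Animation
7  | Up            | Animation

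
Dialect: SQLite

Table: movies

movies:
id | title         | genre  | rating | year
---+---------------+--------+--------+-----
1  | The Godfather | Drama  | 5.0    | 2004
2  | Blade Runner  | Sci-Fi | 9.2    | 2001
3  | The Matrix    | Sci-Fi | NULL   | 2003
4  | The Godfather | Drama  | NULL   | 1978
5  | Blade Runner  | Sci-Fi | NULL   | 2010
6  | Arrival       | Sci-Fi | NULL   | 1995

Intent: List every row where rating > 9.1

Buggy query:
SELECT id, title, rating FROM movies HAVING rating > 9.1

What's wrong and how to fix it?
Bug: This is a non-aggregate query (no GROUP BY, no aggregates), so in SQLite the HAVING clause is invalid here; a row-level condition belongs in WHERE

Fix: Use WHERE for row-level filtering

Corrected query:
SELECT id, title, rating FROM movies WHERE rating > 9.1

Result:
id | title        | rating
---+--------------+-------
2  | Blade Runner | 9.2   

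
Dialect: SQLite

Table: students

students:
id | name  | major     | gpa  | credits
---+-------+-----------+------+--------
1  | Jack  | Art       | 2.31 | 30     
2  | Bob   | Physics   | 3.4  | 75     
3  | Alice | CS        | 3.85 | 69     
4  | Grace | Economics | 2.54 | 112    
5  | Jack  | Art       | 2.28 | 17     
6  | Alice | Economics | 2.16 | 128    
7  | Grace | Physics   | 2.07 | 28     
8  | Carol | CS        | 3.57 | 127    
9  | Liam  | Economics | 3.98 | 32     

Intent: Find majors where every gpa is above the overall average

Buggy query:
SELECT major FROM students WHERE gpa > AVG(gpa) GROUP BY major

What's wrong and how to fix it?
Bug: WHERE evaluates per row before aggregation, so AVG() is unavailable

Fix: Use a subquery for AVG and a HAVING MIN(...) filter so the condition holds for every row in the group

Corrected query:
SELECT major FROM students GROUP BY major HAVING MIN(gpa) > (SELECT AVG(gpa) FROM students)

Result:
major
-----
CS   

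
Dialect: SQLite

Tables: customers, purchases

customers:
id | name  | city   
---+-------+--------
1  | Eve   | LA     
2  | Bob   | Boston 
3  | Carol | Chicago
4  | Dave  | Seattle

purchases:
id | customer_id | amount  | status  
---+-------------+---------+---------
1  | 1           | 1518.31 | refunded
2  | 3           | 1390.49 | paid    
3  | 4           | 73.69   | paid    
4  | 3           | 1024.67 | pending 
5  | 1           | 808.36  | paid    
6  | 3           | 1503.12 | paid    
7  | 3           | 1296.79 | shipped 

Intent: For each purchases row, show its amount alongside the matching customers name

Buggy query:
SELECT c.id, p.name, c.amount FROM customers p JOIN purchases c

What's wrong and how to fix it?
Bug: JOIN with no ON clause produces a cartesian product; every purchases row pairs with every customers row

Fix: Add ON c.customer_id = p.id to the JOIN

Corrected query:
SELECT c.id, p.name, c.amount FROM customers p JOIN purchases c ON c.customer_id = p.id

Result:
id | name  | amount 
---+-------+--------
1  | Eve   | 1518.31
2  | Carol | 1390.49
3  | Dave  | 73.69  
4  | Carol | 1024.67
5  | Eve   | 808.36 
6  | Carol | 1503.12
7  | Carol | 1296.79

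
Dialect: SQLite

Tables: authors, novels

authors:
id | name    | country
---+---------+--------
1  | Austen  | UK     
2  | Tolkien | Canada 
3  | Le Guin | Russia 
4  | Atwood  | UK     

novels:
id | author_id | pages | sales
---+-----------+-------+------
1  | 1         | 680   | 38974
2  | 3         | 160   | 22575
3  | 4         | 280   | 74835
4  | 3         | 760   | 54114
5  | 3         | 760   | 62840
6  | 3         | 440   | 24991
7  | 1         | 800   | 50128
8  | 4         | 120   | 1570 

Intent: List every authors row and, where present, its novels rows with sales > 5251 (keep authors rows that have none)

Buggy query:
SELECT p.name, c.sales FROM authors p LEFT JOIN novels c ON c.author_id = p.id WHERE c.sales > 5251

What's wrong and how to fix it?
Bug: Filtering c.sales in WHERE discards the NULL rows produced by LEFT JOIN, turning it into an inner join

Fix: Move the right-table condition into the ON clause so unmatched parents are kept

Corrected query:
SELECT p.name, c.sales FROM authors p LEFT JOIN novels c ON c.author_id = p.id AND c.sales > 5251

Result:
name    | sales
--------+------
Austen  | 38974
Austen  | 50128
Tolkien | NULL 
Le Guin | 22575
Le Guin | 24991
Le Guin | 54114
Le Guin | 62840
Atwood  | 74835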